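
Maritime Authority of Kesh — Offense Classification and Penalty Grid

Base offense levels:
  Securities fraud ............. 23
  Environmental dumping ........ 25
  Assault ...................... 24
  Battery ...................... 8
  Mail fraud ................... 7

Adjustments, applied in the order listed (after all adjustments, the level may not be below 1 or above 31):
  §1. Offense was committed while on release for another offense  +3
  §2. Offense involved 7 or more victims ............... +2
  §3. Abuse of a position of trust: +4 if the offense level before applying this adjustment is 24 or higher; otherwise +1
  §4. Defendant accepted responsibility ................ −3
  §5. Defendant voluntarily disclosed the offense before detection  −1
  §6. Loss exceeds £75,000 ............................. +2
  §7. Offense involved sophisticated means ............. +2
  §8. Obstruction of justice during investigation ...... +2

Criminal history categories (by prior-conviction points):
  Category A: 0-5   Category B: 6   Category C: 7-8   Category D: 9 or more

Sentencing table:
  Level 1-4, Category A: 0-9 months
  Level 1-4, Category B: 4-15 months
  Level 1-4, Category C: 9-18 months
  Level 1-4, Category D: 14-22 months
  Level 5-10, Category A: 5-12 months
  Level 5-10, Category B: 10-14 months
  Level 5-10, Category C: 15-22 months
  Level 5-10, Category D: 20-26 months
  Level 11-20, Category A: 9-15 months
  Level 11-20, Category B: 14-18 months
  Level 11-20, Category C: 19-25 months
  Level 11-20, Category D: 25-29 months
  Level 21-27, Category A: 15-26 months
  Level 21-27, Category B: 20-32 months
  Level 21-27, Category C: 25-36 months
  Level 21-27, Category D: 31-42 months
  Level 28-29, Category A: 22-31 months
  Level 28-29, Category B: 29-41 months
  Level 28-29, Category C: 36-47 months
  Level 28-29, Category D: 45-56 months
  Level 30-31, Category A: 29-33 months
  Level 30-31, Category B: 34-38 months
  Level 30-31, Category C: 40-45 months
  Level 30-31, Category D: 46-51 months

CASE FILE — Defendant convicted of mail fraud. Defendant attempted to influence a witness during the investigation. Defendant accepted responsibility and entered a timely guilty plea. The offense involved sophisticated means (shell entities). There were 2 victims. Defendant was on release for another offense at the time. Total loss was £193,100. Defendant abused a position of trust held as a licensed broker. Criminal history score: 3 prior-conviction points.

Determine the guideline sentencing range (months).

9-15 months

Base offense level for mail fraud: 7.
§1 applies: 7 + 3 = 10.
§2 does not apply.
§3 applies (level before this adjustment is 10 < 24, so +1): 10 + 1 = 11.
§4 applies: 11 − 3 = 8.
§5 does not apply.
§6 applies: 8 + 2 = 10.
§7 applies: 10 + 2 = 12.
§8 applies: 12 + 2 = 14.
Final offense level: 14.
Criminal history: 3 prior points → Category A (0-5).
Level 14 falls in the 11-20 band.
Grid: Level 11-20 × Category A = 9-15 months.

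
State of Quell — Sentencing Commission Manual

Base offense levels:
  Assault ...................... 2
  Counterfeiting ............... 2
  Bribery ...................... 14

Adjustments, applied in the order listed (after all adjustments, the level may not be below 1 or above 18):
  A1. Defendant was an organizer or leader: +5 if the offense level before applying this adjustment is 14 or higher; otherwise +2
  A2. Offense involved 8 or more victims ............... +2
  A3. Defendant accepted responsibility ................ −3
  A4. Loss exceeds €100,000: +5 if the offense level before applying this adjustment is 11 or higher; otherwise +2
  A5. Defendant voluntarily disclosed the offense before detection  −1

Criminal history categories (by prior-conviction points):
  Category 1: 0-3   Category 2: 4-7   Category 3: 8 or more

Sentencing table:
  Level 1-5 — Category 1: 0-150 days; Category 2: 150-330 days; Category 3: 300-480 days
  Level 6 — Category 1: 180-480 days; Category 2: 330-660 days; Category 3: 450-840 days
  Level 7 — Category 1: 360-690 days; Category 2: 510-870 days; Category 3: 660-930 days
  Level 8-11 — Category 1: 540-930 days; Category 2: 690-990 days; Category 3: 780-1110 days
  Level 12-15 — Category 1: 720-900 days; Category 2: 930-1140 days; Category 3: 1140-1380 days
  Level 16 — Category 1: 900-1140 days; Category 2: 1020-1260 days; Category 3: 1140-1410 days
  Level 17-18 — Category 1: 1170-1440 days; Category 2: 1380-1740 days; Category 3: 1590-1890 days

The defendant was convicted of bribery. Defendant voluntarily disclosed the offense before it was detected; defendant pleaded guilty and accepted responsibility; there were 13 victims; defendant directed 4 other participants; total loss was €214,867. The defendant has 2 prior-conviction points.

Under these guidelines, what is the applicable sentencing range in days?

Base offense level for bribery: 14.
A1 applies (level before this adjustment is 14 ≥ 14, so +5): 14 + 5 = 19.
A2 applies: 19 + 2 = 21.
A3 applies: 21 − 3 = 18.
A4 applies (level before this adjustment is 18 ≥ 11, so +5): 18 + 5 = 23.
A5 applies: 23 − 1 = 22.
Level 22 exceeds the maximum of 18; capped at 18.
Final offense level: 18.
Criminal history: 2 prior points → Category 1 (0-3).
Level 18 falls in the 17-18 band.
Grid: Level 17-18 × Category 1 = 1170-1440 days.

1170-1440 days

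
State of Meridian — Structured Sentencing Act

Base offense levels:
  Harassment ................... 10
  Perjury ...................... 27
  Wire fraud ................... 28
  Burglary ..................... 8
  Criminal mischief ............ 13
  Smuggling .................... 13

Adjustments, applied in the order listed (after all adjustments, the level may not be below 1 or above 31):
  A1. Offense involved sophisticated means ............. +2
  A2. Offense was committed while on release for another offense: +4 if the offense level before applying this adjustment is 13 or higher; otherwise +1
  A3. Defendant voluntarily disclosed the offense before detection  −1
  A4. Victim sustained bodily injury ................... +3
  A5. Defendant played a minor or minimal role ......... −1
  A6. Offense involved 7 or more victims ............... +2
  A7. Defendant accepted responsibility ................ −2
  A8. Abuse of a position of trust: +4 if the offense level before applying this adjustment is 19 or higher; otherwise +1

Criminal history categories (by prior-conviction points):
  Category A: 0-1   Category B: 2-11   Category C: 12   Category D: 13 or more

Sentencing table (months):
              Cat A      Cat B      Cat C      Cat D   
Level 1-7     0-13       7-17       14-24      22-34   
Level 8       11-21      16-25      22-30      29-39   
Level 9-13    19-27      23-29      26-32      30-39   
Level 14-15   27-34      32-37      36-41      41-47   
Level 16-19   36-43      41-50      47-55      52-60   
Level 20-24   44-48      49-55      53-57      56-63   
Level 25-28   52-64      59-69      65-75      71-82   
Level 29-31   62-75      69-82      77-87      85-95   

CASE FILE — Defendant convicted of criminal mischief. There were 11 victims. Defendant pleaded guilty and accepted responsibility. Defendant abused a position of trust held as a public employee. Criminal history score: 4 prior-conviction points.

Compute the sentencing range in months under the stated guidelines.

Base offense level for criminal mischief: 13.
A1 does not apply.
A3 does not apply.
A6 applies: 13 + 2 = 15.
A7 applies: 15 − 2 = 13.
A8 applies (level before this adjustment is 13 < 19, so +1): 13 + 1 = 14.
Final offense level: 14.
Criminal history: 4 prior points → Category B (2-11).
Level 14 falls in the 14-15 band.
Grid: Level 14-15 × Category B = 32-37 months.

32-37 months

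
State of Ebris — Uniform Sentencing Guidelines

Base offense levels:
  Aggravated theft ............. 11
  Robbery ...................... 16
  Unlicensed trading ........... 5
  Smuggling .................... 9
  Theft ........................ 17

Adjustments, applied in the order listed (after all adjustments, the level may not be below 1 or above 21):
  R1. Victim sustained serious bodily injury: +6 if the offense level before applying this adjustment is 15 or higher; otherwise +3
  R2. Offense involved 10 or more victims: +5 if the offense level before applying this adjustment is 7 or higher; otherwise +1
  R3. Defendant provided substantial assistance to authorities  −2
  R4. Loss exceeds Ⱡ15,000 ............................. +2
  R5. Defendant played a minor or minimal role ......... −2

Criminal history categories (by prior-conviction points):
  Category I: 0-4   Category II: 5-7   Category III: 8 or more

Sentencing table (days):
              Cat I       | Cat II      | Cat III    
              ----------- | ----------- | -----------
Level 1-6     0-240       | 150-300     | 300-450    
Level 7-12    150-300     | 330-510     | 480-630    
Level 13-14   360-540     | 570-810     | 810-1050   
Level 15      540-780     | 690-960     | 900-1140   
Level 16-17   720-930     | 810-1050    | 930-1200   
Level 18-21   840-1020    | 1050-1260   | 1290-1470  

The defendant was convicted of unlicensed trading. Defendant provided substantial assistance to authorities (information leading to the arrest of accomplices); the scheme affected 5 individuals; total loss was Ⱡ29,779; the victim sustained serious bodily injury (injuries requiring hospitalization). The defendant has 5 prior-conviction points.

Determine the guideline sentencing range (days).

330-510 days

Base offense level for unlicensed trading: 5.
R1 applies (level before this adjustment is 5 < 15, so +3): 5 + 3 = 8.
R3 applies: 8 − 2 = 6.
R4 applies: 6 + 2 = 8.
Final offense level: 8.
Criminal history: 5 prior points → Category II (5-7).
Level 8 falls in the 7-12 band.
Grid: Level 7-12 × Category II = 330-510 days.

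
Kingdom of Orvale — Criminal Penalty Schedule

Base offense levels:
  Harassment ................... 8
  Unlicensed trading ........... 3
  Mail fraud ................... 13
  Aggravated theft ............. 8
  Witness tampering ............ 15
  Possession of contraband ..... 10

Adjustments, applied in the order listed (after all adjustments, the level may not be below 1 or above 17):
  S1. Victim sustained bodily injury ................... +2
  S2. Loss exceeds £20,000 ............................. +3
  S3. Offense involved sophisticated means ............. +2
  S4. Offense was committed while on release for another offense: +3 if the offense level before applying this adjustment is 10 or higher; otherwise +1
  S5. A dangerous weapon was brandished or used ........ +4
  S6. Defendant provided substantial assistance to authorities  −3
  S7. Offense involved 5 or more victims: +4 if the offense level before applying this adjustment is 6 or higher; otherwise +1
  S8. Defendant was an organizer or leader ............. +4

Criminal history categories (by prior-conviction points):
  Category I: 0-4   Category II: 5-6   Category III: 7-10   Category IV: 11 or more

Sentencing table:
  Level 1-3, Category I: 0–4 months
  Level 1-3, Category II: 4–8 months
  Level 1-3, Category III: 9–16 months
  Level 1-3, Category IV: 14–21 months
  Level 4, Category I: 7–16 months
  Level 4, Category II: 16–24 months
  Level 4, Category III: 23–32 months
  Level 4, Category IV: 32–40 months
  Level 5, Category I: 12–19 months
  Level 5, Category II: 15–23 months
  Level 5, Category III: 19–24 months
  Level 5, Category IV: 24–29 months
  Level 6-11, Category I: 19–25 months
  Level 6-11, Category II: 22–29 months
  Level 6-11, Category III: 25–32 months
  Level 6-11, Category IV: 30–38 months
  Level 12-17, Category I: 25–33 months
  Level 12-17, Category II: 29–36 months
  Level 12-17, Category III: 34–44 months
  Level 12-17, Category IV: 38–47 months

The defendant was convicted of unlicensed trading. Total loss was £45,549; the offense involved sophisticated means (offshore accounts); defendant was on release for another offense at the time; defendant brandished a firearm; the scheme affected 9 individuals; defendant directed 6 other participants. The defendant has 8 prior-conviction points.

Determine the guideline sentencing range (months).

34-44 months

Base offense level for unlicensed trading: 3.
S2 applies: 3 + 3 = 6.
S3 applies: 6 + 2 = 8.
S4 applies (level before this adjustment is 8 < 10, so +1): 8 + 1 = 9.
S5 applies: 9 + 4 = 13.
S6 does not apply.
S7 applies (level before this adjustment is 13 ≥ 6, so +4): 13 + 4 = 17.
S8 applies: 17 + 4 = 21.
Level 21 exceeds the maximum of 17; capped at 17.
Final offense level: 17.
Criminal history: 8 prior points → Category III (7-10).
Level 17 falls in the 12-17 band.
Grid: Level 12-17 × Category III = 34-44 months.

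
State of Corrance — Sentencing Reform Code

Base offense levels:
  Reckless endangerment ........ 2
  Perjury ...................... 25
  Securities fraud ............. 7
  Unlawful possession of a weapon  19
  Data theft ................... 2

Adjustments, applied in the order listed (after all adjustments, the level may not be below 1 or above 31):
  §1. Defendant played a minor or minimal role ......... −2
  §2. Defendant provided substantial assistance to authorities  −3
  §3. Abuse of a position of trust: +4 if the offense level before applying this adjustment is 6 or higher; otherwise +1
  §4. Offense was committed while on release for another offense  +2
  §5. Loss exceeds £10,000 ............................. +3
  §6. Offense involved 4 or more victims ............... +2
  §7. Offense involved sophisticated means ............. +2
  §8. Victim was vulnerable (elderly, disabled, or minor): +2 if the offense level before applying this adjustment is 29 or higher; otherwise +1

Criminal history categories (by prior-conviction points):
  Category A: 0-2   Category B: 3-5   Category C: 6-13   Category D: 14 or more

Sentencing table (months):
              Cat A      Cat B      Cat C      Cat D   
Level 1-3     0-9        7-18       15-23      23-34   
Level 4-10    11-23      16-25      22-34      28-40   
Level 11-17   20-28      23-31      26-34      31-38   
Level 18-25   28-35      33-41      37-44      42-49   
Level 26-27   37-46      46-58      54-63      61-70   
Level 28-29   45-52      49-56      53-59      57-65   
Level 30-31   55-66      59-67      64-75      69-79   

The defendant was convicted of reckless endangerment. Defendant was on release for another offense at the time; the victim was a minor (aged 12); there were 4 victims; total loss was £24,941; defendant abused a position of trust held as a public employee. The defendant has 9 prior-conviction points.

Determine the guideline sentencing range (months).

Base offense level for reckless endangerment: 2.
§1 does not apply.
§3 applies (level before this adjustment is 2 < 6, so +1): 2 + 1 = 3.
§4 applies: 3 + 2 = 5.
§5 applies: 5 + 3 = 8.
§6 applies: 8 + 2 = 10.
§8 applies (level before this adjustment is 10 < 29, so +1): 10 + 1 = 11.
Final offense level: 11.
Criminal history: 9 prior points → Category C (6-13).
Level 11 falls in the 11-17 band.
Grid: Level 11-17 × Category C = 26-34 months.

26-34 months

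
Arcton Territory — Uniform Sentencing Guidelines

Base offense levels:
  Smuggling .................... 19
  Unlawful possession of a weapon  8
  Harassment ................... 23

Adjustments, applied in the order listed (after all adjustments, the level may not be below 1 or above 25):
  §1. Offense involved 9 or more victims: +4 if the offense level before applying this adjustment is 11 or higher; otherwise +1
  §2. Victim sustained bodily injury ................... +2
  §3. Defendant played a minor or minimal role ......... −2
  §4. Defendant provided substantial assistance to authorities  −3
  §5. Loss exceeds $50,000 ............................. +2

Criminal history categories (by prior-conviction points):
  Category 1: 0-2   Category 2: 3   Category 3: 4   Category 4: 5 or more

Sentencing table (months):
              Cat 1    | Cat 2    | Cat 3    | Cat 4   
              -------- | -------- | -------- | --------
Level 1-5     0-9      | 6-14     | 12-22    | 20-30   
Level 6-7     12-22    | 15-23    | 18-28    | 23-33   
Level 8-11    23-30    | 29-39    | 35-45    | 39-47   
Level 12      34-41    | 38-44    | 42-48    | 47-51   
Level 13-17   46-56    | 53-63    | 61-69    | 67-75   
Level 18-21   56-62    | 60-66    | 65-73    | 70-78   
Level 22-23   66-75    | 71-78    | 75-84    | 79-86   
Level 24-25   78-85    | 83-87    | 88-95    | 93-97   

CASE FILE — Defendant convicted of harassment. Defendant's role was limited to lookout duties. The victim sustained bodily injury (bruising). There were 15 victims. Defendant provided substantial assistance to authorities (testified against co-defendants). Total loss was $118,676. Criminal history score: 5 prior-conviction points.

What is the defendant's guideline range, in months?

Base offense level for harassment: 23.
§1 applies (level before this adjustment is 23 ≥ 11, so +4): 23 + 4 = 27.
§2 applies: 27 + 2 = 29.
§3 applies: 29 − 2 = 27.
§4 applies: 27 − 3 = 24.
§5 applies: 24 + 2 = 26.
Level 26 exceeds the maximum of 25; capped at 25.
Final offense level: 25.
Criminal history: 5 prior points → Category 4 (5+).
Level 25 falls in the 24-25 band.
Grid: Level 24-25 × Category 4 = 93-97 months.

93-97 months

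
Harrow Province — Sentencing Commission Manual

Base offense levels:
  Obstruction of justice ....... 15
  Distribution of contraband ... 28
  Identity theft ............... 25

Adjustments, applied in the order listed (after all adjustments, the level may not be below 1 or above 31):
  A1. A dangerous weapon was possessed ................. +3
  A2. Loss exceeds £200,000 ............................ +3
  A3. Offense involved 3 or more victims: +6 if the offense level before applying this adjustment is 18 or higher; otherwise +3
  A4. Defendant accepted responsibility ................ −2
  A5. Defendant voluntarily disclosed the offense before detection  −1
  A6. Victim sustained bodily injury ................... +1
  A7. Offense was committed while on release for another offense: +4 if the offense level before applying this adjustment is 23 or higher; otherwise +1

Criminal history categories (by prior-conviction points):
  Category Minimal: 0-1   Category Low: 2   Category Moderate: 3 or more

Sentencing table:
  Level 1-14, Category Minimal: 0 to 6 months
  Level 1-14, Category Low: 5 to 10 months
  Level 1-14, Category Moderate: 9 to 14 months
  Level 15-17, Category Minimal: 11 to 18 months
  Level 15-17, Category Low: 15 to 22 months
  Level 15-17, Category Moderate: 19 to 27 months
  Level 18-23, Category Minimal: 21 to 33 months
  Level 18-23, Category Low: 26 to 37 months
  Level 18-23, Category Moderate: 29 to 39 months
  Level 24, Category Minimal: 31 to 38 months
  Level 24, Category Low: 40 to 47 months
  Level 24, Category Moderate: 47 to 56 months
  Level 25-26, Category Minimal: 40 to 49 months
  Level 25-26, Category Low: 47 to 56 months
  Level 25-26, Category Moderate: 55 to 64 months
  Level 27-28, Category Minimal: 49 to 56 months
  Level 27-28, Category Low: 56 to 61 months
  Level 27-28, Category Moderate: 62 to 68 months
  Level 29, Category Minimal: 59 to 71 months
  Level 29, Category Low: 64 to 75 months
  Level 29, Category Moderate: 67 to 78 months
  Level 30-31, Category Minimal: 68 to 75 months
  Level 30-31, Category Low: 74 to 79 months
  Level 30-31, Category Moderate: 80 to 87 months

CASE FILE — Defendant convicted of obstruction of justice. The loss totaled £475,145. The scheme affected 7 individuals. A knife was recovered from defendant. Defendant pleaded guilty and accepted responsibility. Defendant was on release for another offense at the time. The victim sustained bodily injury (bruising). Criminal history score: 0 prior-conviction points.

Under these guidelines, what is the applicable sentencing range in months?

68-75 months

Base offense level for obstruction of justice: 15.
A1 applies: 15 + 3 = 18.
A2 applies: 18 + 3 = 21.
A3 applies (level before this adjustment is 21 ≥ 18, so +6): 21 + 6 = 27.
A4 applies: 27 − 2 = 25.
A6 applies: 25 + 1 = 26.
A7 applies (level before this adjustment is 26 ≥ 23, so +4): 26 + 4 = 30.
Final offense level: 30.
Criminal history: 0 prior points → Category Minimal (0-1).
Level 30 falls in the 30-31 band.
Grid: Level 30-31 × Category Minimal = 68-75 months.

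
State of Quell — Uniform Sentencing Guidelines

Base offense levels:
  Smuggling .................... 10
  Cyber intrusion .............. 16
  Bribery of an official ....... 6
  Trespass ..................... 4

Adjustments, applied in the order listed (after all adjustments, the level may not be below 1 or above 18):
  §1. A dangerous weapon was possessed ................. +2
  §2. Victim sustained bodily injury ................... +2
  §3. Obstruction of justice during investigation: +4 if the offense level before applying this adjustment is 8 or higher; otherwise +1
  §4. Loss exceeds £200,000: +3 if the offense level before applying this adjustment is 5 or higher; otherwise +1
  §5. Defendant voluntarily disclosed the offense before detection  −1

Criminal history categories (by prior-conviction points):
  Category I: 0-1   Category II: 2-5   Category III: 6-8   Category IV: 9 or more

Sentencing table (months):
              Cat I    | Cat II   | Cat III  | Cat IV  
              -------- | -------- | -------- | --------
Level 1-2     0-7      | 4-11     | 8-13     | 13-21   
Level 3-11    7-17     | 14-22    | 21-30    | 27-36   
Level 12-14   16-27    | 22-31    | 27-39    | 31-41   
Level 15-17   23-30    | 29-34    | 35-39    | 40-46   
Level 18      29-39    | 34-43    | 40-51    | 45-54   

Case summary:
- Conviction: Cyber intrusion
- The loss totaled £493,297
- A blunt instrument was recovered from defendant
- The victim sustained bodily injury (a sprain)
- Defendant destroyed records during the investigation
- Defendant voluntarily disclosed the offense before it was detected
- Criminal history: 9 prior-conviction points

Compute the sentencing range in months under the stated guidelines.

Base offense level for cyber intrusion: 16.
§1 applies: 16 + 2 = 18.
§2 applies: 18 + 2 = 20.
§3 applies (level before this adjustment is 20 ≥ 8, so +4): 20 + 4 = 24.
§4 applies (level before this adjustment is 24 ≥ 5, so +3): 24 + 3 = 27.
§5 applies: 27 − 1 = 26.
Level 26 exceeds the maximum of 18; capped at 18.
Final offense level: 18.
Criminal history: 9 prior points → Category IV (9+).
Level 18 falls in the 18 band.
Grid: Level 18 × Category IV = 45-54 months.

45-54 months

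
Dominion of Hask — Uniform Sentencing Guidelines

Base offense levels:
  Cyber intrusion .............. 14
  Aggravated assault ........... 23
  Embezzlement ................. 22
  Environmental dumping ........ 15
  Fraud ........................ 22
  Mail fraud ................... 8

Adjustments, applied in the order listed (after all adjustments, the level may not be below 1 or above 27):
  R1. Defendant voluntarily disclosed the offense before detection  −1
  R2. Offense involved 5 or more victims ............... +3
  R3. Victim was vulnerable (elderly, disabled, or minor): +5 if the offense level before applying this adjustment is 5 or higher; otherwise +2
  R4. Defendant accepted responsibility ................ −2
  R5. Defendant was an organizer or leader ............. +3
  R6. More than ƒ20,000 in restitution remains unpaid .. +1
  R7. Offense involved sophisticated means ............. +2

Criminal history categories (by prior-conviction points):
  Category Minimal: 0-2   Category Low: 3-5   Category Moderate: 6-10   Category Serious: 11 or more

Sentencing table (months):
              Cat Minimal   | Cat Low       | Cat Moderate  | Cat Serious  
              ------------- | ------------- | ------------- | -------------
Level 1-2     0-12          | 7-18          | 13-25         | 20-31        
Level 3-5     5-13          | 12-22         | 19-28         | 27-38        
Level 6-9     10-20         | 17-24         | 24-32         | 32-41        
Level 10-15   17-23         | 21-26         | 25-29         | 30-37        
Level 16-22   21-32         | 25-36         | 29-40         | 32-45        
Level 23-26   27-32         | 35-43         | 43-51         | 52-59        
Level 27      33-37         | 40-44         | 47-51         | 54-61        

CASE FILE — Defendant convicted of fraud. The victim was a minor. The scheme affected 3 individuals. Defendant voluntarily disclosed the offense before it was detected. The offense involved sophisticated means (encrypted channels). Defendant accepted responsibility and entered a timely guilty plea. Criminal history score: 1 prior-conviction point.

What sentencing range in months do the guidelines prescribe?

27-32 months

Base offense level for fraud: 22.
R1 applies: 22 − 1 = 21.
R3 applies (level before this adjustment is 21 ≥ 5, so +5): 21 + 5 = 26.
R4 applies: 26 − 2 = 24.
R6 does not apply.
R7 applies: 24 + 2 = 26.
Final offense level: 26.
Criminal history: 1 prior point → Category Minimal (0-2).
Level 26 falls in the 23-26 band.
Grid: Level 23-26 × Category Minimal = 27-32 months.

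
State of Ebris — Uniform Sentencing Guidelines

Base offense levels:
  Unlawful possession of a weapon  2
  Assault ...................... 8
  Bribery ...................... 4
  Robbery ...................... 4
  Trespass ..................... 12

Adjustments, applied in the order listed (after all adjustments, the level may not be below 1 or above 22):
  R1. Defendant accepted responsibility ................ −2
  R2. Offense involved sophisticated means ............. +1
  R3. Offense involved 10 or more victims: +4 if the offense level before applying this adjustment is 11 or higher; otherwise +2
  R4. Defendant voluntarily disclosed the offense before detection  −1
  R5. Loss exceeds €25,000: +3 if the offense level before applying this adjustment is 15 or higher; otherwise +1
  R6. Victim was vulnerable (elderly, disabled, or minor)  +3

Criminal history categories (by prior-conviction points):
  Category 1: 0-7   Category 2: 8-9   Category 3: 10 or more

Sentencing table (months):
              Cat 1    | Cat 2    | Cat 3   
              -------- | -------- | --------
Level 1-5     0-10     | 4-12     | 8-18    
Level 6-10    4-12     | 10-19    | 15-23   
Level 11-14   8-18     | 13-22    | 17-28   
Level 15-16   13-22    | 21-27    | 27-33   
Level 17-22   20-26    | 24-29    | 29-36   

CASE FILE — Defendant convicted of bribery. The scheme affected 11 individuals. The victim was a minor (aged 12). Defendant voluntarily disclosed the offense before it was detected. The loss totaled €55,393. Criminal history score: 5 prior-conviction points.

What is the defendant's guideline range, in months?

Base offense level for bribery: 4.
R1 does not apply.
R3 applies (level before this adjustment is 4 < 11, so +2): 4 + 2 = 6.
R4 applies: 6 − 1 = 5.
R5 applies (level before this adjustment is 5 < 15, so +1): 5 + 1 = 6.
R6 applies: 6 + 3 = 9.
Final offense level: 9.
Criminal history: 5 prior points → Category 1 (0-7).
Level 9 falls in the 6-10 band.
Grid: Level 6-10 × Category 1 = 4-12 months.

4-12 months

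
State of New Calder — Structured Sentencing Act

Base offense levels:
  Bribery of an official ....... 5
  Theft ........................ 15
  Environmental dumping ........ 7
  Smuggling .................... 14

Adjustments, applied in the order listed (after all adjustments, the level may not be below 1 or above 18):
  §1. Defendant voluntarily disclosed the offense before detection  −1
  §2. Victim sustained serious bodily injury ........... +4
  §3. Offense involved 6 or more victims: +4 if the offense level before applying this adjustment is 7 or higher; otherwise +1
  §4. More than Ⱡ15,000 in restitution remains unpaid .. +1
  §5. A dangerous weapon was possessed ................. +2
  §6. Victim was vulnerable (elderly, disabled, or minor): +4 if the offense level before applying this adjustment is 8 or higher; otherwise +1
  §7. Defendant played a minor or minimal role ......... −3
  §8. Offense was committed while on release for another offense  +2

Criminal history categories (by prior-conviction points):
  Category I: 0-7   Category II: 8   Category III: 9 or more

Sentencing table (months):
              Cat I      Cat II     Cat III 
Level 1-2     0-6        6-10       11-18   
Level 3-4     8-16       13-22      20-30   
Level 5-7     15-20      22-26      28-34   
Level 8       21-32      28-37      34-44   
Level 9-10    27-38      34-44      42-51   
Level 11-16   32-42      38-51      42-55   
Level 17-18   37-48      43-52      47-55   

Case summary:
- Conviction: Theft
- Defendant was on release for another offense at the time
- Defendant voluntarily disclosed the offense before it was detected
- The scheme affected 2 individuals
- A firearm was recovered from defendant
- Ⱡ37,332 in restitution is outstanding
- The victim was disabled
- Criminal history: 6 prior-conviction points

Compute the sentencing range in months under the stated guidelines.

37-48 months

Base offense level for theft: 15.
§1 applies: 15 − 1 = 14.
§3 does not apply.
§4 applies: 14 + 1 = 15.
§5 applies: 15 + 2 = 17.
§6 applies (level before this adjustment is 17 ≥ 8, so +4): 17 + 4 = 21.
§7 does not apply.
§8 applies: 21 + 2 = 23.
Level 23 exceeds the maximum of 18; capped at 18.
Final offense level: 18.
Criminal history: 6 prior points → Category I (0-7).
Level 18 falls in the 17-18 band.
Grid: Level 17-18 × Category I = 37-48 months.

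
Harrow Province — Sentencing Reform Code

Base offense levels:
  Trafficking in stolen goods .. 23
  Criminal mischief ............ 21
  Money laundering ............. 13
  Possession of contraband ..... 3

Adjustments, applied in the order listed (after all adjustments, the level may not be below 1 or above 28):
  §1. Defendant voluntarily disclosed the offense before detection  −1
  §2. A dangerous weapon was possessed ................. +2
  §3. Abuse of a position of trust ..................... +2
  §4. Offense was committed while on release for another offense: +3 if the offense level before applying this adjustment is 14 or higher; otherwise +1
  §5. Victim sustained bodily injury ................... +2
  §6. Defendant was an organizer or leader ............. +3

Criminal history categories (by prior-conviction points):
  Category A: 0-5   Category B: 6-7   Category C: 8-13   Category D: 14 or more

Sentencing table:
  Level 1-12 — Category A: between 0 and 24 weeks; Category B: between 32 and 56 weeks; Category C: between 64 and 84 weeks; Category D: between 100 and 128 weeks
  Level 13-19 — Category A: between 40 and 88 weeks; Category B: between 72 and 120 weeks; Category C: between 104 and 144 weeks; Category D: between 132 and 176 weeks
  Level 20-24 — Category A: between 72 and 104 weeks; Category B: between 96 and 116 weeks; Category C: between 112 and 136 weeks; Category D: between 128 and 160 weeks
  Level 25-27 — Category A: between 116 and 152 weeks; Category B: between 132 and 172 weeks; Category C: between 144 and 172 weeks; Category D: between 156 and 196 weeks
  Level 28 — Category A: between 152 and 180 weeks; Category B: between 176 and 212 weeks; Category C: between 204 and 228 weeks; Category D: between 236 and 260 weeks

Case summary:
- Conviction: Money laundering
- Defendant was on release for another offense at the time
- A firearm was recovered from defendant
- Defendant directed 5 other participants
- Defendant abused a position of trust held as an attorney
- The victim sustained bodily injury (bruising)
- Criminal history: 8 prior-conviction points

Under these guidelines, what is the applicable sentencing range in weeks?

Base offense level for money laundering: 13.
§1 does not apply.
§2 applies: 13 + 2 = 15.
§3 applies: 15 + 2 = 17.
§4 applies (level before this adjustment is 17 ≥ 14, so +3): 17 + 3 = 20.
§5 applies: 20 + 2 = 22.
§6 applies: 22 + 3 = 25.
Final offense level: 25.
Criminal history: 8 prior points → Category C (8-13).
Level 25 falls in the 25-27 band.
Grid: Level 25-27 × Category C = 144-172 weeks.

144-172 weeks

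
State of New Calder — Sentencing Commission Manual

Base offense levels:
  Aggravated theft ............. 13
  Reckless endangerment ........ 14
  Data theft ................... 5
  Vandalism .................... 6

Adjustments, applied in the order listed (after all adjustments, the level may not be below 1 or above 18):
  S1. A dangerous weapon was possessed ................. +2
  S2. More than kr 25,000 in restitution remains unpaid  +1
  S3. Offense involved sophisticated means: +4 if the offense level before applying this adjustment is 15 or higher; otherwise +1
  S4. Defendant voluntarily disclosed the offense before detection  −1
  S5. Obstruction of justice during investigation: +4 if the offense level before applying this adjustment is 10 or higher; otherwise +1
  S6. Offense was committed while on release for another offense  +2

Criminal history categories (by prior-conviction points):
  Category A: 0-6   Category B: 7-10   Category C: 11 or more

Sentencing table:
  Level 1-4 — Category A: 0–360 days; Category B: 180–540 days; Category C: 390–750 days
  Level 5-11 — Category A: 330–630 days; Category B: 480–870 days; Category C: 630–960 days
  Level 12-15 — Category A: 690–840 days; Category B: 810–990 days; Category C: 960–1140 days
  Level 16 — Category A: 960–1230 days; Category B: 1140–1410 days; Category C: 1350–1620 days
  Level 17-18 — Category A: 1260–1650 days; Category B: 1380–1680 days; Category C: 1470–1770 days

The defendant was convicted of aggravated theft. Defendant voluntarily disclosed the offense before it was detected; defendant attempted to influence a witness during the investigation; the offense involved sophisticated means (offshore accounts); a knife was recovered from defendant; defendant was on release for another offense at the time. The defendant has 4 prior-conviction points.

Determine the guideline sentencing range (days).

1260-1650 days

Base offense level for aggravated theft: 13.
S1 applies: 13 + 2 = 15.
S2 does not apply.
S3 applies (level before this adjustment is 15 ≥ 15, so +4): 15 + 4 = 19.
S4 applies: 19 − 1 = 18.
S5 applies (level before this adjustment is 18 ≥ 10, so +4): 18 + 4 = 22.
S6 applies: 22 + 2 = 24.
Level 24 exceeds the maximum of 18; capped at 18.
Final offense level: 18.
Criminal history: 4 prior points → Category A (0-6).
Level 18 falls in the 17-18 band.
Grid: Level 17-18 × Category A = 1260-1650 days.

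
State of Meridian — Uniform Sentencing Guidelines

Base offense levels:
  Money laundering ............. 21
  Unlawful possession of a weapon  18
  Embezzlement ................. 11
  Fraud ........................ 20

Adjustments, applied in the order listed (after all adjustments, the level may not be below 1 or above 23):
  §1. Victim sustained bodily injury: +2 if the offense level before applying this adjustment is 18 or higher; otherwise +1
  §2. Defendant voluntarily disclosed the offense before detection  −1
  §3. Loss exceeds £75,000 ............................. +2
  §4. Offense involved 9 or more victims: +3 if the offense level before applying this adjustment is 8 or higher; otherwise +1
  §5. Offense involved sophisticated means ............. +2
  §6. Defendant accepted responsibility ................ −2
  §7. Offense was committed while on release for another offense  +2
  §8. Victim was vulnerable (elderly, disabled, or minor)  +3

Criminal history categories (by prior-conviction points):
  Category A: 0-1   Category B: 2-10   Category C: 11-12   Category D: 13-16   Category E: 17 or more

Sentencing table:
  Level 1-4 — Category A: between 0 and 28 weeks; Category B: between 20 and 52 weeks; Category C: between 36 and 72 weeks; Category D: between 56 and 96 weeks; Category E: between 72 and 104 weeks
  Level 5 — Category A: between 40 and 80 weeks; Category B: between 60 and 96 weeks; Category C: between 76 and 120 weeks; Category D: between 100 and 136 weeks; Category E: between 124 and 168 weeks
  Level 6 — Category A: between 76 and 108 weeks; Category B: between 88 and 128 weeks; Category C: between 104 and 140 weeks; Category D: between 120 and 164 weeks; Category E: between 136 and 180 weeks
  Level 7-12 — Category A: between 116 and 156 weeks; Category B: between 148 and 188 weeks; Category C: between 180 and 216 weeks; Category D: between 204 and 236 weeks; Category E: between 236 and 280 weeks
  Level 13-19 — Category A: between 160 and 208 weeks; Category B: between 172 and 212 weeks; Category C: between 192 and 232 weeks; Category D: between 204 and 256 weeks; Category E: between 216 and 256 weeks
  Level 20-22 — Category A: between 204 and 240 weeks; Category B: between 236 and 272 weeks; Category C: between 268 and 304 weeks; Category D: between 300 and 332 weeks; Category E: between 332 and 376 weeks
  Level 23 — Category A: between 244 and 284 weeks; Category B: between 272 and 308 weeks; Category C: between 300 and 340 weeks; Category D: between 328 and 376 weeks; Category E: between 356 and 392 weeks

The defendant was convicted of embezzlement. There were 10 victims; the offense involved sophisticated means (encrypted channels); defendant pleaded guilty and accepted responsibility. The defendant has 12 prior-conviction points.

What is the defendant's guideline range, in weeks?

Base offense level for embezzlement: 11.
§4 applies (level before this adjustment is 11 ≥ 8, so +3): 11 + 3 = 14.
§5 applies: 14 + 2 = 16.
§6 applies: 16 − 2 = 14.
§7 does not apply.
Final offense level: 14.
Criminal history: 12 prior points → Category C (11-12).
Level 14 falls in the 13-19 band.
Grid: Level 13-19 × Category C = 192-232 weeks.

192-232 weeks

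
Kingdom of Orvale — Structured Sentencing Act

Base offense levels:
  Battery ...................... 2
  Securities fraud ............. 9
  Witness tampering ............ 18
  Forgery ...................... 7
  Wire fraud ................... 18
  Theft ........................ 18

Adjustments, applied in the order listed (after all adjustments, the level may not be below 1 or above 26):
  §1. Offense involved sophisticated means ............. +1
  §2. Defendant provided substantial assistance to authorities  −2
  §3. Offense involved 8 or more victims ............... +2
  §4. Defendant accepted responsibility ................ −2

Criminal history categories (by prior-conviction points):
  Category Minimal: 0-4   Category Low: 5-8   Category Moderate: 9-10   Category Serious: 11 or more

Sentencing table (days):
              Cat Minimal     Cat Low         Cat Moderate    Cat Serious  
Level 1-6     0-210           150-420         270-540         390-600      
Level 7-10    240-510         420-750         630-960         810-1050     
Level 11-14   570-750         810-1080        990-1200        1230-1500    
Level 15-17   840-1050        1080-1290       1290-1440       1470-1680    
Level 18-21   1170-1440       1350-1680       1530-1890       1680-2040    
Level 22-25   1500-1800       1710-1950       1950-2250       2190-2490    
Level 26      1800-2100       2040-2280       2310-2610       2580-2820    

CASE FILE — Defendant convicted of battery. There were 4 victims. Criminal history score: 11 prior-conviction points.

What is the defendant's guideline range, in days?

Base offense level for battery: 2.
Final offense level: 2.
Criminal history: 11 prior points → Category Serious (11+).
Level 2 falls in the 1-6 band.
Grid: Level 1-6 × Category Serious = 390-600 days.

390-600 days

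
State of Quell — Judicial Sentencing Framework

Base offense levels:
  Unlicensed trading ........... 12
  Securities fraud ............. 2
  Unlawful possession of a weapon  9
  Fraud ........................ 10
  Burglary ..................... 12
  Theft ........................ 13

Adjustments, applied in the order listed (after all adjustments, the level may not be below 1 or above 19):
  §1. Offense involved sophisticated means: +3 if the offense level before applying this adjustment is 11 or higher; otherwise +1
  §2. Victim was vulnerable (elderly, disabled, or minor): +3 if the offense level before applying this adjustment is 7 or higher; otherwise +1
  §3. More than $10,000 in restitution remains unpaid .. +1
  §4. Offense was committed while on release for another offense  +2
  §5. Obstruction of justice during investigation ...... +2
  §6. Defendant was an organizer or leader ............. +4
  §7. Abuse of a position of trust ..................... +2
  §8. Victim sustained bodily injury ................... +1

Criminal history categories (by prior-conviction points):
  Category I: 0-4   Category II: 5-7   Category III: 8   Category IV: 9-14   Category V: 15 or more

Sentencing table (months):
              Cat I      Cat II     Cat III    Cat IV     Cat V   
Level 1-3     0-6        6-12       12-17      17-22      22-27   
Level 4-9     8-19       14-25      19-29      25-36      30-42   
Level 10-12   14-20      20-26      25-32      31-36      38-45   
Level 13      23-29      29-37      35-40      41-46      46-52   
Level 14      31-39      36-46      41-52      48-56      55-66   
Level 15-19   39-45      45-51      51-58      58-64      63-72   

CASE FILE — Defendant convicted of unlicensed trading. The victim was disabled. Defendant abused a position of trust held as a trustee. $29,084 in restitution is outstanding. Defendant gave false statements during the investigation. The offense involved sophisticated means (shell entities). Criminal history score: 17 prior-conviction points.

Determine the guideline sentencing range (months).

63-72 months

Base offense level for unlicensed trading: 12.
§1 applies (level before this adjustment is 12 ≥ 11, so +3): 12 + 3 = 15.
§2 applies (level before this adjustment is 15 ≥ 7, so +3): 15 + 3 = 18.
§3 applies: 18 + 1 = 19.
§5 applies: 19 + 2 = 21.
§7 applies: 21 + 2 = 23.
Level 23 exceeds the maximum of 19; capped at 19.
Final offense level: 19.
Criminal history: 17 prior points → Category V (15+).
Level 19 falls in the 15-19 band.
Grid: Level 15-19 × Category V = 63-72 months.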